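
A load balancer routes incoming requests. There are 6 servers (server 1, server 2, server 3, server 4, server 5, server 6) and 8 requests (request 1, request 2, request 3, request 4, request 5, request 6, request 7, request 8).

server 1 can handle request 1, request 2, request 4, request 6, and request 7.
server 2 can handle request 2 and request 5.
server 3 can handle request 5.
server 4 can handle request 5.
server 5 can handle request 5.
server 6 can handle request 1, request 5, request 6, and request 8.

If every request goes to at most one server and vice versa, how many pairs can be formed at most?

4

A valid assignment of size 4: server 1–request 7, server 2–request 2, server 3–request 5, server 6–request 6.
The set {server 3, server 4, server 5} has only 1 neighbour ({request 5}), so by Hall's theorem at most 4 of the 6 servers can be matched.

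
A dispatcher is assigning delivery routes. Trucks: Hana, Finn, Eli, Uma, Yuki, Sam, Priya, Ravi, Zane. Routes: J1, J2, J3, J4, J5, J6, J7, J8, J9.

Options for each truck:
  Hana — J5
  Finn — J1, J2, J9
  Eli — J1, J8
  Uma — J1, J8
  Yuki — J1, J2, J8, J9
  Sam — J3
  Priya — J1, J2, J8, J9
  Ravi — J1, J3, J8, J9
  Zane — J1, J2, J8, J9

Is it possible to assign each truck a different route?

The set {Finn, Eli, Uma, Yuki, Sam, Priya, Ravi, Zane} has only 5 neighbours ({J1, J2, J3, J8, J9}), so by Hall's theorem at most 6 of the 9 trucks can be matched.
Hence no matching covers every truck.

No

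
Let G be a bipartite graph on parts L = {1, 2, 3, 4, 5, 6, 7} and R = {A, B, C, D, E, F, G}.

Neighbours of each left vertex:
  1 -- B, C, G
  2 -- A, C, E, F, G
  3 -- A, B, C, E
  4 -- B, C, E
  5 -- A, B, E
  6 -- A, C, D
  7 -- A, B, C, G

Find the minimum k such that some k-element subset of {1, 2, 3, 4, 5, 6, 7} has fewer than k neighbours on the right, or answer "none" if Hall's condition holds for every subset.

A matching saturating every left vertex exists, for instance 1→G, 2→F, 3→E, 4→C, 5→A, 6→D, 7→B.
By Hall's marriage theorem, this means |N(S)| ≥ |S| for every subset S, so no violating subset exists.

none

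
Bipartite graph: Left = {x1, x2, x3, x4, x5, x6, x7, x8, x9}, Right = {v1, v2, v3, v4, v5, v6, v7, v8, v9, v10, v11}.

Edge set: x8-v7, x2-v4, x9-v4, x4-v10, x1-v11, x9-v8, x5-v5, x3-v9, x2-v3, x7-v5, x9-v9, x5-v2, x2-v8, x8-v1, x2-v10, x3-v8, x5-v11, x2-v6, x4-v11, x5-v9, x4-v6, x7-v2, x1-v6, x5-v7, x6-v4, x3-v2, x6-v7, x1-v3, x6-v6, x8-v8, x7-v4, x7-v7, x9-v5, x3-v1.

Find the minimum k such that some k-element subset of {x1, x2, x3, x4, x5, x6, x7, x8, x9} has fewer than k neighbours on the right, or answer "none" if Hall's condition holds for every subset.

none

A matching saturating every left vertex exists, for instance x1→v11, x2→v3, x3→v1, x4→v10, x5→v2, x6→v6, x7→v4, x8→v7, x9→v8.
By Hall's marriage theorem, this means |N(S)| ≥ |S| for every subset S, so no violating subset exists.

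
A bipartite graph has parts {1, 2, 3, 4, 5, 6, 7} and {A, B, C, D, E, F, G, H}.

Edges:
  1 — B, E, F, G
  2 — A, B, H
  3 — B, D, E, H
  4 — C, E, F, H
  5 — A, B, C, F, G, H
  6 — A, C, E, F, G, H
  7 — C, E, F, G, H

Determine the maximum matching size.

For example, pair 1–E, 2–B, 3–D, 4–C, 5–H, 6–A, 7–G.
This saturates every left vertex, so 7 is the maximum.

7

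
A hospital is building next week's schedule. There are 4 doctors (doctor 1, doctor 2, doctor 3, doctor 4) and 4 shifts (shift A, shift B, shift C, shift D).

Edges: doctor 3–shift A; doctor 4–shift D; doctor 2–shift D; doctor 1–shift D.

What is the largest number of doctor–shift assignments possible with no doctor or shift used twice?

A valid assignment of size 2: doctor 1–shift D, doctor 3–shift A.
The set {doctor 1, doctor 2, doctor 4} has only 1 neighbour ({shift D}), so by Hall's theorem at most 2 of the 4 doctors can be matched.

2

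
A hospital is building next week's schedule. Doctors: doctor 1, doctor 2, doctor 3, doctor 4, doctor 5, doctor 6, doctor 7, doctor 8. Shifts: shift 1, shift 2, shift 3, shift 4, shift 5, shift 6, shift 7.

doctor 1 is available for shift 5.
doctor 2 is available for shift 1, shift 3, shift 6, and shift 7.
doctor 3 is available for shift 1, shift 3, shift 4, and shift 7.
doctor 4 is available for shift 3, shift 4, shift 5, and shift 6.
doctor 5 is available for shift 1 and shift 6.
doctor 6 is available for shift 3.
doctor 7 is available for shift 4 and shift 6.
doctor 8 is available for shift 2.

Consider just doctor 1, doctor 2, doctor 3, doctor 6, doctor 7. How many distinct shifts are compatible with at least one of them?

The union of neighbours of {doctor 1, doctor 2, doctor 3, doctor 6, doctor 7} is {shift 1, shift 3, shift 4, shift 5, shift 6, shift 7}, which has 6 elements.
Since |N(S)| = 6 ≥ |S| = 5, Hall's condition holds for this subset.

6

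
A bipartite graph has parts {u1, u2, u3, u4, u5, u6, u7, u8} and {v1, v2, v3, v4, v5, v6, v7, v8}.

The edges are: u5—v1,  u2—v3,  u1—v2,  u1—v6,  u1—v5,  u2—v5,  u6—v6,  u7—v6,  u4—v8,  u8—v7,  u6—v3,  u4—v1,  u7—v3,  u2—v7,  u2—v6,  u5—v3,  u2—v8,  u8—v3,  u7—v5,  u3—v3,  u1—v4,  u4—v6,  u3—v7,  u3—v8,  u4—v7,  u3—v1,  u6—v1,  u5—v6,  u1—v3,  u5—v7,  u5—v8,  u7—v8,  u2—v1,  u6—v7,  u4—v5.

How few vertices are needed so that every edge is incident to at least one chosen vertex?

{u1, v1, v3, v5, v6, v7, v8} is a vertex cover of size 7: every edge has an endpoint in this set.
No smaller cover exists because u1–v2, u2–v8, u3–v1, u4–v5, u5–v3, u6–v7, u7–v6 is a matching of size 7, and a cover must include an endpoint of each of these disjoint edges (König's theorem).

7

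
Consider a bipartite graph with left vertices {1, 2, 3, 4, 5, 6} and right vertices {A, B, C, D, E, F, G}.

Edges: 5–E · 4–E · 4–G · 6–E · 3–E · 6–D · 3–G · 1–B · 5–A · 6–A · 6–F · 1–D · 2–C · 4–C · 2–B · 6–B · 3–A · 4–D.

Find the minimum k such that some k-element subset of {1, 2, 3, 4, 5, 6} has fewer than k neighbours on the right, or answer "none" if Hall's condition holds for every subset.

A matching saturating every left vertex exists, for instance 1→D, 2→B, 3→G, 4→C, 5→E, 6→A.
By Hall's marriage theorem, this means |N(S)| ≥ |S| for every subset S, so no violating subset exists.

none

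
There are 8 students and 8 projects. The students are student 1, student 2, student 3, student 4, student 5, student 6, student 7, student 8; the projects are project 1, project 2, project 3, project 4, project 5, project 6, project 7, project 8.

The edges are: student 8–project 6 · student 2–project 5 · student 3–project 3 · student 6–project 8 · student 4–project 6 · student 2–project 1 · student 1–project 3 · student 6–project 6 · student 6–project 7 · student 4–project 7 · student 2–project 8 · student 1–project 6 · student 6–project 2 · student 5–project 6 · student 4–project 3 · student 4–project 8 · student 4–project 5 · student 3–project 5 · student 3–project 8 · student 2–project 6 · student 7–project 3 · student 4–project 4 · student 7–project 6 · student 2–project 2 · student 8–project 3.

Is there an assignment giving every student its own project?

No

The set {student 1, student 5, student 7, student 8} has only 2 neighbours ({project 3, project 6}), so by Hall's theorem at most 6 of the 8 students can be matched.
Hence no matching covers every student.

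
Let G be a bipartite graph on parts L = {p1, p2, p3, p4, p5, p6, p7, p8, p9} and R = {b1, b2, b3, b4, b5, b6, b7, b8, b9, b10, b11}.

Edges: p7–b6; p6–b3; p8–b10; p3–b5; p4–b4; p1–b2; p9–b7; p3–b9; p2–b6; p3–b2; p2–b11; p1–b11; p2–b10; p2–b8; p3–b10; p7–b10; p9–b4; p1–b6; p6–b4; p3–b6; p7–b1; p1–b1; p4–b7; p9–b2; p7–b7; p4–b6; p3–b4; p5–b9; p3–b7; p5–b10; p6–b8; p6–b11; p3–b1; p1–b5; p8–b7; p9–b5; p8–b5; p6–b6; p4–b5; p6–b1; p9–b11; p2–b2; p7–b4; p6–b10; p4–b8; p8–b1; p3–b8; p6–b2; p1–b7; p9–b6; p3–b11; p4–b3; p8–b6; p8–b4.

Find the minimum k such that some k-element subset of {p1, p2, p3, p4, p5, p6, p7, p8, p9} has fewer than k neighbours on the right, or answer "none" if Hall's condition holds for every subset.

none

A matching saturating every left vertex exists, for instance p1→b5, p2→b2, p3→b11, p4→b4, p5→b9, p6→b8, p7→b6, p8→b1, p9→b7.
By Hall's marriage theorem, this means |N(S)| ≥ |S| for every subset S, so no violating subset exists.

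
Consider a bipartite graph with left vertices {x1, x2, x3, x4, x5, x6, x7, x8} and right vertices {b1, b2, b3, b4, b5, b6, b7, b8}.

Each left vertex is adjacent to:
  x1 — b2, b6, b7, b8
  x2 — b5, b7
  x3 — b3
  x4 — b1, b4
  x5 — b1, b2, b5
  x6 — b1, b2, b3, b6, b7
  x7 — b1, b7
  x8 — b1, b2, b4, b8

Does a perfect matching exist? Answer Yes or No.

One maximum matching: x1-b6, x2-b5, x3-b3, x4-b4, x5-b2, x6-b1, x7-b7, x8-b8.
All 8 left vertices are covered.

Yes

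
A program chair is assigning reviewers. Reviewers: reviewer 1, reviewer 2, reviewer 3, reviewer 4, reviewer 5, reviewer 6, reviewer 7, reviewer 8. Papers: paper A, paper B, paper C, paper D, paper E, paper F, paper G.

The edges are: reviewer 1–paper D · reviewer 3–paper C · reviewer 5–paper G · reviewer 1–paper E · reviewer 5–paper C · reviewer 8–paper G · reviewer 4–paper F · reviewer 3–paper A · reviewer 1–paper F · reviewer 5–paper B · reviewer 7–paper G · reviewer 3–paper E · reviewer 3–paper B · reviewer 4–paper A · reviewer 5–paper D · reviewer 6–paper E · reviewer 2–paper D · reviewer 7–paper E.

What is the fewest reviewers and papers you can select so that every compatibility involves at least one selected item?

7

{reviewer 1, reviewer 2, reviewer 3, reviewer 4, reviewer 5, paper E, paper G} is a vertex cover of size 7: every edge has an endpoint in this set.
No smaller cover exists because reviewer 1–paper F, reviewer 2–paper D, reviewer 3–paper C, reviewer 4–paper A, reviewer 5–paper B, reviewer 6–paper E, reviewer 7–paper G is a matching of size 7, and a cover must include an endpoint of each of these disjoint edges (König's theorem).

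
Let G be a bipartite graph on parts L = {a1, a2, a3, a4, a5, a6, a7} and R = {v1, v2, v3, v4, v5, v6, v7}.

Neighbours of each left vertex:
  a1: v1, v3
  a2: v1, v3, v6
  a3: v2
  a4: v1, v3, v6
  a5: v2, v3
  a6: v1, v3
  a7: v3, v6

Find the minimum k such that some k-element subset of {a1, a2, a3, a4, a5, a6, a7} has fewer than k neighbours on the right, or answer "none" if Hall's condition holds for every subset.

Take S = {a1, a2, a4, a6}. Its neighbourhood is {v1, v3, v6}, so |N(S)| = 3 < |S| = 4.
Every subset of size less than 4 has at least as many neighbours as members, so 4 is the minimum.

4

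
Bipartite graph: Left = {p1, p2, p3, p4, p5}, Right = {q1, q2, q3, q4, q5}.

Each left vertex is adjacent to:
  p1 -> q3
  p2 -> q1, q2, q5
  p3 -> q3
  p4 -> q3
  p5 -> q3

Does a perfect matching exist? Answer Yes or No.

The set {p1, p3, p4, p5} has only 1 neighbour ({q3}), so by Hall's theorem at most 2 of the 5 left vertices can be matched.
Hence no matching covers every left vertex.

No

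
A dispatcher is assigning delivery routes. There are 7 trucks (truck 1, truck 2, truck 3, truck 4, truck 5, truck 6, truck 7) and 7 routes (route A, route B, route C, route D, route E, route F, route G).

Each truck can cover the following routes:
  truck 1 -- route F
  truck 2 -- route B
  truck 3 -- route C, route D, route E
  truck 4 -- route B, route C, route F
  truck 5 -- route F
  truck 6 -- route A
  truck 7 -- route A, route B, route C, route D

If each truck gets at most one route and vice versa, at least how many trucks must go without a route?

For example, pair truck 1-route F, truck 2-route B, truck 3-route E, truck 4-route C, truck 6-route A, truck 7-route D.
The set {truck 1, truck 5} has only 1 neighbour ({route F}), so by Hall's theorem at most 6 of the 7 trucks can be matched.
That matches 6 of the 7, leaving 1 unmatched; no matching can do better.

1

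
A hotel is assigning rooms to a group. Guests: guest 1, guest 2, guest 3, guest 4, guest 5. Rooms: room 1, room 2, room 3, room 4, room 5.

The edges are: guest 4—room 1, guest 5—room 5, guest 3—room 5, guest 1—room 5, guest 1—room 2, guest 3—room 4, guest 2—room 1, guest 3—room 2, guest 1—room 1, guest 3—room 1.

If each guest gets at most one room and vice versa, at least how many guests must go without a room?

1

A valid assignment of size 4: guest 1-room 2, guest 2-room 1, guest 3-room 4, guest 5-room 5.
The set {guest 2, guest 4} has only 1 neighbour ({room 1}), so by Hall's theorem at most 4 of the 5 guests can be matched.
That matches 4 of the 5, leaving 1 unmatched; no matching can do better.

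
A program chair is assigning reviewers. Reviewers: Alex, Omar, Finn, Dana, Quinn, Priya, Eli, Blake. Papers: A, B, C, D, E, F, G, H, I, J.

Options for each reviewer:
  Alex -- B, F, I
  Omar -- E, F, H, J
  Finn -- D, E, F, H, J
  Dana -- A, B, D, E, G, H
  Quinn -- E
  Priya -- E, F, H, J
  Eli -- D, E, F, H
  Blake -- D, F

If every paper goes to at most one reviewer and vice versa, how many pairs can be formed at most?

7

For example, pair Alex–B, Omar–F, Finn–D, Dana–G, Quinn–E, Priya–J, Eli–H.
The set {Omar, Finn, Quinn, Priya, Eli, Blake} has only 5 neighbours ({D, E, F, H, J}), so by Hall's theorem at most 7 of the 8 reviewers can be matched.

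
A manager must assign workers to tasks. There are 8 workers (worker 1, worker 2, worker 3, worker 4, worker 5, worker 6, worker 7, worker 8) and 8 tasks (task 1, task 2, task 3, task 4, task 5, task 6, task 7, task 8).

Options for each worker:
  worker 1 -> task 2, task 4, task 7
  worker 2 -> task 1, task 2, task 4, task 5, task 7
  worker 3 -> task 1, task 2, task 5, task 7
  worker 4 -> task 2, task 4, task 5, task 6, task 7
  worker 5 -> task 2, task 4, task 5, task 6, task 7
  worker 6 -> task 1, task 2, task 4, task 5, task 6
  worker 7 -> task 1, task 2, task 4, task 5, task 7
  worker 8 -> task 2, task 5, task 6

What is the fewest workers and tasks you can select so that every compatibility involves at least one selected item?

{task 1, task 2, task 4, task 5, task 6, task 7} is a vertex cover of size 6: every edge has an endpoint in this set.
No smaller cover exists because worker 1–task 2, worker 2–task 5, worker 3–task 1, worker 4–task 6, worker 5–task 7, worker 6–task 4 is a matching of size 6, and a cover must include an endpoint of each of these disjoint edges (König's theorem).

6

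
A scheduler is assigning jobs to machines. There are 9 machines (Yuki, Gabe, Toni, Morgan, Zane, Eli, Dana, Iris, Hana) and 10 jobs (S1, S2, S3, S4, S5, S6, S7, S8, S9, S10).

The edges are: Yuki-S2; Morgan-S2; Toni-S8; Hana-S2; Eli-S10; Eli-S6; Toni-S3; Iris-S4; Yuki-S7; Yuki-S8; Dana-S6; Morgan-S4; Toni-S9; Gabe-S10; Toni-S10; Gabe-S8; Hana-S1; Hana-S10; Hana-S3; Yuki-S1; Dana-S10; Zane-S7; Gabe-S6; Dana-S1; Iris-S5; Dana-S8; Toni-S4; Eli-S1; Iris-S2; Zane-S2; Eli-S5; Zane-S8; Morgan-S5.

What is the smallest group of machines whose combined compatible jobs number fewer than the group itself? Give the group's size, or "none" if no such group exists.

none

A matching saturating every machine exists, for instance Yuki→S8, Gabe→S10, Toni→S3, Morgan→S5, Zane→S7, Eli→S1, Dana→S6, Iris→S4, Hana→S2.
By Hall's marriage theorem, this means |N(S)| ≥ |S| for every subset S, so no violating subset exists.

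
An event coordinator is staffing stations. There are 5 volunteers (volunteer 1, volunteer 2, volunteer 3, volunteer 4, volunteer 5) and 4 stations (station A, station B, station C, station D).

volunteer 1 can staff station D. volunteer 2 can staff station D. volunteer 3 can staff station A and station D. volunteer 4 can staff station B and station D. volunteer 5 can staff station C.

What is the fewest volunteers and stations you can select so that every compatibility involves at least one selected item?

The 4 edges volunteer 1–station D, volunteer 3–station A, volunteer 4–station B, volunteer 5–station C form a matching, so any vertex cover needs at least 4 vertices (one per matched edge).
Conversely {volunteer 3, volunteer 4, volunteer 5, station D} meets every edge and has exactly 4 vertices, so 4 is optimal.

4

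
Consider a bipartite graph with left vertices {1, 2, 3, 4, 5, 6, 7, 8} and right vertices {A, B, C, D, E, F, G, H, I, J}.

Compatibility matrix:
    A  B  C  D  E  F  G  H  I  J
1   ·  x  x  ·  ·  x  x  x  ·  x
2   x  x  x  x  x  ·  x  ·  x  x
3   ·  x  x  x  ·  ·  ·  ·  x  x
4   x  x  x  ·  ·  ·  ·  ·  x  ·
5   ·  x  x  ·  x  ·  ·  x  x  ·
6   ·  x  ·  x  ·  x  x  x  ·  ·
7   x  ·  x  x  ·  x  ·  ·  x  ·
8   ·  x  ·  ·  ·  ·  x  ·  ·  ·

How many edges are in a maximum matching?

8

For example, pair 1→F, 2→G, 3→J, 4→I, 5→E, 6→H, 7→A, 8→B.
This saturates every left vertex, so 8 is the maximum.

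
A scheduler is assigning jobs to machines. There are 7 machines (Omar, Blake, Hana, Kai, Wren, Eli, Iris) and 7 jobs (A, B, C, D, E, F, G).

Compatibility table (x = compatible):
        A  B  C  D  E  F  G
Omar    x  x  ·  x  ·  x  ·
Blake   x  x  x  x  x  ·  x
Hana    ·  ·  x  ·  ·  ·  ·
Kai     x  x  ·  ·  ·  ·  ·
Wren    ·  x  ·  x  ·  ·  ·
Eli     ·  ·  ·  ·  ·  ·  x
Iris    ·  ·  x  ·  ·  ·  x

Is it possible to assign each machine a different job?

The set {Hana, Eli, Iris} has only 2 neighbours ({C, G}), so by Hall's theorem at most 6 of the 7 machines can be matched.
Hence no matching covers every machine.

No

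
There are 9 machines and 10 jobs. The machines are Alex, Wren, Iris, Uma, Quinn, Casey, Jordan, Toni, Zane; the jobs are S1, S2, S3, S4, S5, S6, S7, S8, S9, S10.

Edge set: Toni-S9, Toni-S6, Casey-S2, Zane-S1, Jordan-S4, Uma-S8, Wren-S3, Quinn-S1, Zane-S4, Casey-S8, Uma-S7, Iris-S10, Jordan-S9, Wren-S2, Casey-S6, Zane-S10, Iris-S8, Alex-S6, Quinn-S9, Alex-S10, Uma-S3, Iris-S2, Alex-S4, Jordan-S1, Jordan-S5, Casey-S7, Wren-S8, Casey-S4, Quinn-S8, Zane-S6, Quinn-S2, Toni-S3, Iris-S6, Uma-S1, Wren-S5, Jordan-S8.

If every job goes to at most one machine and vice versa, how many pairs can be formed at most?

For example, pair Alex–S6, Wren–S3, Iris–S8, Uma–S7, Quinn–S2, Casey–S4, Jordan–S1, Toni–S9, Zane–S10.
This saturates every machine, so 9 is the maximum.

9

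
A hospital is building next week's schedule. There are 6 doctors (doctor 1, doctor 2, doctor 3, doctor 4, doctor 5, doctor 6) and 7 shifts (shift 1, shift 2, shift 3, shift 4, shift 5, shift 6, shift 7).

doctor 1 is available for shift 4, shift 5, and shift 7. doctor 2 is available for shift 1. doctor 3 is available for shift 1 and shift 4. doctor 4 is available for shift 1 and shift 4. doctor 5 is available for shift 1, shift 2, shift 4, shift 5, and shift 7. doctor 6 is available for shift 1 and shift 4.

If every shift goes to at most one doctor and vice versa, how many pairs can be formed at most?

One maximum matching: doctor 1–shift 7, doctor 2–shift 1, doctor 3–shift 4, doctor 5–shift 5.
The set {doctor 2, doctor 3, doctor 4, doctor 6} has only 2 neighbours ({shift 1, shift 4}), so by Hall's theorem at most 4 of the 6 doctors can be matched.

4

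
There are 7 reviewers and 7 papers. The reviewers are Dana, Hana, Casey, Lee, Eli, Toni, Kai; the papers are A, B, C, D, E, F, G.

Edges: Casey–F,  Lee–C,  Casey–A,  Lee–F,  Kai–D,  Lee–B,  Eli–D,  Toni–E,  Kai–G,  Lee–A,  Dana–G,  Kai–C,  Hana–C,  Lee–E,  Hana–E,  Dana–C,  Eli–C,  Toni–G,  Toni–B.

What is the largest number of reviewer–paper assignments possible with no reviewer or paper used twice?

7

One maximum matching: Dana–C, Hana–E, Casey–F, Lee–A, Eli–D, Toni–B, Kai–G.
This saturates every reviewer, so 7 is the maximum.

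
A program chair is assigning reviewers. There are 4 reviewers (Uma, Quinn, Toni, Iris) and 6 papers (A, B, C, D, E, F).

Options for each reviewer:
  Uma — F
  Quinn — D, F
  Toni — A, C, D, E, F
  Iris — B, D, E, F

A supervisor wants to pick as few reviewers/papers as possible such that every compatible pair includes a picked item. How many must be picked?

The 4 edges Uma–F, Quinn–D, Toni–A, Iris–B form a matching, so any vertex cover needs at least 4 vertices (one per matched edge).
Conversely {Uma, Quinn, Toni, Iris} meets every edge and has exactly 4 vertices, so 4 is optimal.

4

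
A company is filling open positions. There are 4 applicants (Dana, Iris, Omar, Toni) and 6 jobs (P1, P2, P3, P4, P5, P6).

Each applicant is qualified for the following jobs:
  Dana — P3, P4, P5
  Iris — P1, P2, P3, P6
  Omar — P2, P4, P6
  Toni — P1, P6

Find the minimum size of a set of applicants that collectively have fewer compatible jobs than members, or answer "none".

A matching saturating every applicant exists, for instance Dana→P5, Iris→P6, Omar→P4, Toni→P1.
By Hall's marriage theorem, this means |N(S)| ≥ |S| for every subset S, so no violating subset exists.

none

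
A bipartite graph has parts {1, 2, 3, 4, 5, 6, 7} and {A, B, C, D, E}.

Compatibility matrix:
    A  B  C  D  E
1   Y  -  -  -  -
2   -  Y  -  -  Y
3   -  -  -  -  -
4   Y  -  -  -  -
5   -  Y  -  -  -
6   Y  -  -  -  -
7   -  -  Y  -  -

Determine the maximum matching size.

A valid assignment of size 4: 1→A, 2→E, 5→B, 7→C.
The set {1, 3, 4, 6} has only 1 neighbour ({A}), so by Hall's theorem at most 4 of the 7 left vertices can be matched.

4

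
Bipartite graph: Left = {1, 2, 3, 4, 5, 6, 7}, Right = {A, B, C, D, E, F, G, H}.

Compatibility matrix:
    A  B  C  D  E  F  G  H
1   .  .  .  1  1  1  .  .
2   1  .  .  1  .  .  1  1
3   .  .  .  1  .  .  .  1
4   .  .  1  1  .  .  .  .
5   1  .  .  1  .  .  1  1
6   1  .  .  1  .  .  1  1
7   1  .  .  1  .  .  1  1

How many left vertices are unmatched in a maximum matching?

1

One maximum matching: 1–E, 2–A, 3–H, 4–C, 5–D, 6–G.
The set {2, 3, 5, 6, 7} has only 4 neighbours ({A, D, G, H}), so by Hall's theorem at most 6 of the 7 left vertices can be matched.
That matches 6 of the 7, leaving 1 unmatched; no matching can do better.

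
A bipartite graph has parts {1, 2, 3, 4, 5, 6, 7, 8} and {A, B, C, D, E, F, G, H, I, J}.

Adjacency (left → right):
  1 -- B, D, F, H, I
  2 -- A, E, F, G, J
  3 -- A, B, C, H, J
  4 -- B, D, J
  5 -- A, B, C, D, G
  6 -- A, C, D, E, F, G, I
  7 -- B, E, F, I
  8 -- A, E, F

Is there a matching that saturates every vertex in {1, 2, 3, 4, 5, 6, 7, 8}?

One maximum matching: 1–H, 2–F, 3–J, 4–B, 5–A, 6–G, 7–I, 8–E.
Every left vertex is matched, so this matching saturates all of them.

Yes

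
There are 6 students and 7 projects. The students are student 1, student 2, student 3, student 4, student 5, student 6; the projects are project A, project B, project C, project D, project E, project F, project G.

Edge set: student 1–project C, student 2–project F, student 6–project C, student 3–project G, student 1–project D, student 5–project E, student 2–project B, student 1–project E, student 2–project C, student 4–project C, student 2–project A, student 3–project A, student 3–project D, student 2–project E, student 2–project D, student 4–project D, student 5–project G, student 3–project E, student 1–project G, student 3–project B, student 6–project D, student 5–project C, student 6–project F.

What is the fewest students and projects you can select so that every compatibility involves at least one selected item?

6

{student 1, student 2, student 3, student 4, student 5, student 6} is a vertex cover of size 6: every edge has an endpoint in this set.
No smaller cover exists because student 1–project E, student 2–project F, student 3–project A, student 4–project D, student 5–project G, student 6–project C is a matching of size 6, and a cover must include an endpoint of each of these disjoint edges (König's theorem).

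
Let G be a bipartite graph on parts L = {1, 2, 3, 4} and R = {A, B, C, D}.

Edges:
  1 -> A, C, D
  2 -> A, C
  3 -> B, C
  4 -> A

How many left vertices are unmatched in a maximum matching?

For example, pair 1–D, 2–C, 3–B, 4–A.
This saturates every left vertex, so 4 is the maximum.
That matches 4 of the 4, leaving 0 unmatched; no matching can do better.

0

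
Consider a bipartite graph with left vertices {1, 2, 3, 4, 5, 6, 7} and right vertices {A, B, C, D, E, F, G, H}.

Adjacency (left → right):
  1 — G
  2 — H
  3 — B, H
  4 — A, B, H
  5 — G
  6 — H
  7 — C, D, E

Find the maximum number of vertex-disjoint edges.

A valid assignment of size 5: 1→G, 2→H, 3→B, 4→A, 7→E.
The set {1, 2, 5, 6} has only 2 neighbours ({G, H}), so by Hall's theorem at most 5 of the 7 left vertices can be matched.

5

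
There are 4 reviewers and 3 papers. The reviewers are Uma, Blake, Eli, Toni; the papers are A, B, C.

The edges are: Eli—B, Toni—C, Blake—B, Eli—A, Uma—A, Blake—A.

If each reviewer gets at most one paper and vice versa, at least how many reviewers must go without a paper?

1

For example, pair Uma-A, Blake-B, Toni-C.
The set {Uma, Blake, Eli} has only 2 neighbours ({A, B}), so by Hall's theorem at most 3 of the 4 reviewers can be matched.
That matches 3 of the 4, leaving 1 unmatched; no matching can do better.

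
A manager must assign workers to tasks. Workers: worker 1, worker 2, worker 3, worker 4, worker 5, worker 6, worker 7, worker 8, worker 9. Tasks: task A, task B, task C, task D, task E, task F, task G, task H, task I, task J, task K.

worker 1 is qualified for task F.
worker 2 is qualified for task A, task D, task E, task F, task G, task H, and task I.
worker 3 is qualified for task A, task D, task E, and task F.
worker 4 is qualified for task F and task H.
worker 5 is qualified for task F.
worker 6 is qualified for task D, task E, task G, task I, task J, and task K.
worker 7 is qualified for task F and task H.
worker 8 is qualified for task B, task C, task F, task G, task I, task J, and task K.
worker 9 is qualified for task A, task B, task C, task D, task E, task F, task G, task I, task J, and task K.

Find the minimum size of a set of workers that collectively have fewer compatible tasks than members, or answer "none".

2

Take S = {worker 1, worker 5}. Its neighbourhood is {task F}, so |N(S)| = 1 < |S| = 2.
No single vertex violates Hall's condition since each has at least one neighbour, so 2 is the minimum.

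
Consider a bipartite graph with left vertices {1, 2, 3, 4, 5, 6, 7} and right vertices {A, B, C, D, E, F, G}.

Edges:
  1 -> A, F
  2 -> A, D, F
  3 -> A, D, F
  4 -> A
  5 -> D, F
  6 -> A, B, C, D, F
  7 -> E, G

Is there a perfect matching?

The set {1, 2, 3, 4, 5} has only 3 neighbours ({A, D, F}), so by Hall's theorem at most 5 of the 7 left vertices can be matched.
Hence no matching covers every left vertex.

No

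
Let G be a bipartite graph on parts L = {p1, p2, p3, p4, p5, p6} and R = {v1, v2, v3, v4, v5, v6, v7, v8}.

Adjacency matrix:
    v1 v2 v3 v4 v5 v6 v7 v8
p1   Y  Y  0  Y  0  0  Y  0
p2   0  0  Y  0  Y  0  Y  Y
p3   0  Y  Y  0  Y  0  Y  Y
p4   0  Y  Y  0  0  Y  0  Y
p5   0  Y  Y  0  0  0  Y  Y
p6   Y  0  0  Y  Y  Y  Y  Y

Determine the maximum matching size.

One maximum matching: p1–v2, p2–v7, p3–v5, p4–v6, p5–v3, p6–v8.
All 6 left vertices are matched, so no larger matching exists.

6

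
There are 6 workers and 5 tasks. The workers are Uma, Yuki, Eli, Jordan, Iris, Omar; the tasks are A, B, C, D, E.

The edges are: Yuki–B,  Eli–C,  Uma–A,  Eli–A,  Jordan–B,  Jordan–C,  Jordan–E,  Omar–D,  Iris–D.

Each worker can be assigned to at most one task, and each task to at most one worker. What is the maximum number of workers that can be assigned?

5

For example, pair Uma–A, Yuki–B, Eli–C, Jordan–E, Iris–D.
The set {Iris, Omar} has only 1 neighbour ({D}), so by Hall's theorem at most 5 of the 6 workers can be matched.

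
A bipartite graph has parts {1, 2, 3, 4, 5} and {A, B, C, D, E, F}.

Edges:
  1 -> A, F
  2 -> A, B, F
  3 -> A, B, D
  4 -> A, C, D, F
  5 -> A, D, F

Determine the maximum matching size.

One maximum matching: 1–A, 2–B, 3–D, 4–C, 5–F.
This saturates every left vertex, so 5 is the maximum.

5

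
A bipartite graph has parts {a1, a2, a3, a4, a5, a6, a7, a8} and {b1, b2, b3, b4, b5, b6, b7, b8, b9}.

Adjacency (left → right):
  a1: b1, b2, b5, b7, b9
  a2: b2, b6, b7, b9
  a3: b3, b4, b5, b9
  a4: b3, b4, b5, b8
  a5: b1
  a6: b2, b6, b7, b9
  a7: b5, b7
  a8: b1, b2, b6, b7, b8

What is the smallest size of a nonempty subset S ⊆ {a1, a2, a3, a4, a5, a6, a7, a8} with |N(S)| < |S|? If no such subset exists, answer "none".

none

A matching saturating every left vertex exists, for instance a1→b2, a2→b9, a3→b3, a4→b8, a5→b1, a6→b6, a7→b5, a8→b7.
By Hall's marriage theorem, this means |N(S)| ≥ |S| for every subset S, so no violating subset exists.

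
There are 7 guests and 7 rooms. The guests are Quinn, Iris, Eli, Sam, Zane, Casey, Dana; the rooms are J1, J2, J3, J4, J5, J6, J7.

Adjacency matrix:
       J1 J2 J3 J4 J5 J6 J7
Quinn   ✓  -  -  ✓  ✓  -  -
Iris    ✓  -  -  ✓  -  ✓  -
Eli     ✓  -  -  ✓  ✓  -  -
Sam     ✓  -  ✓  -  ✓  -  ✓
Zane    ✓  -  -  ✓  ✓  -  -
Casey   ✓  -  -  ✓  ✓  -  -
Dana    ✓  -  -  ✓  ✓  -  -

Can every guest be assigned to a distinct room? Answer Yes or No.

The set {Quinn, Eli, Zane, Casey, Dana} has only 3 neighbours ({J1, J4, J5}), so by Hall's theorem at most 5 of the 7 guests can be matched.
Hence no matching covers every guest.

No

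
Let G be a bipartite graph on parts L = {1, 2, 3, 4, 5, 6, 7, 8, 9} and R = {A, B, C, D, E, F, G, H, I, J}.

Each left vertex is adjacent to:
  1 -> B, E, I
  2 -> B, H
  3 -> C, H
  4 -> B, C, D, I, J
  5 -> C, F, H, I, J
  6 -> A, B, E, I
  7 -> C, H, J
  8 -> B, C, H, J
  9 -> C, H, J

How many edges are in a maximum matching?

A valid assignment of size 8: 1→E, 2→H, 3→C, 4→D, 5→F, 6→I, 7→J, 8→B.
The set {2, 3, 7, 8, 9} has only 4 neighbours ({B, C, H, J}), so by Hall's theorem at most 8 of the 9 left vertices can be matched.

8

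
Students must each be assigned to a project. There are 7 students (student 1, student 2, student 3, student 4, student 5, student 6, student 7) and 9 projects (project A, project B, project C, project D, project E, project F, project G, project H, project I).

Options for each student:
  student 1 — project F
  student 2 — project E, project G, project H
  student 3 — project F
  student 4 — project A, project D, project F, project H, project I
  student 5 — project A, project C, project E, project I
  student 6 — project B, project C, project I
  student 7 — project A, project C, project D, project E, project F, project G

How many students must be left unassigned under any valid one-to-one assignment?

1

A valid assignment of size 6: student 1→project F, student 2→project E, student 4→project H, student 5→project C, student 6→project I, student 7→project G.
The set {student 1, student 3} has only 1 neighbour ({project F}), so by Hall's theorem at most 6 of the 7 students can be matched.
That matches 6 of the 7, leaving 1 unmatched; no matching can do better.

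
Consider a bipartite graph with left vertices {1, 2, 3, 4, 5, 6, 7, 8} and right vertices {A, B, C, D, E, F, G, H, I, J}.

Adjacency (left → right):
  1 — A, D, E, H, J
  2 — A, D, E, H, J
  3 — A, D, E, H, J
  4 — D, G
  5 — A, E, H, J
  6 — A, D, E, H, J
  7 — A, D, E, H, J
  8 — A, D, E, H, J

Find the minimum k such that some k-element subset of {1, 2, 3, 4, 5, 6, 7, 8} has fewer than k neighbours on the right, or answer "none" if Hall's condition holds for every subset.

Take S = {1, 2, 3, 5, 6, 7}. Its neighbourhood is {A, D, E, H, J}, so |N(S)| = 5 < |S| = 6.
Every subset of size less than 6 has at least as many neighbours as members, so 6 is the minimum.

6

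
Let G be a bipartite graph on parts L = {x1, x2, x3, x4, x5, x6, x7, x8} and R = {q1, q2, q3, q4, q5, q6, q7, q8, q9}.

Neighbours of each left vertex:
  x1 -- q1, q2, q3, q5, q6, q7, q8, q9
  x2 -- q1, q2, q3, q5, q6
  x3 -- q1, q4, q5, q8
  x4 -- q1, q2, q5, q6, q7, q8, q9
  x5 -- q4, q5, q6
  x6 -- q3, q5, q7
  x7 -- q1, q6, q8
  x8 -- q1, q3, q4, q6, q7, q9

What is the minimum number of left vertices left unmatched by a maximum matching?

One maximum matching: x1→q6, x2→q3, x3→q4, x4→q1, x5→q5, x6→q7, x7→q8, x8→q9.
All 8 left vertices are matched, so no larger matching exists.
That matches 8 of the 8, leaving 0 unmatched; no matching can do better.

0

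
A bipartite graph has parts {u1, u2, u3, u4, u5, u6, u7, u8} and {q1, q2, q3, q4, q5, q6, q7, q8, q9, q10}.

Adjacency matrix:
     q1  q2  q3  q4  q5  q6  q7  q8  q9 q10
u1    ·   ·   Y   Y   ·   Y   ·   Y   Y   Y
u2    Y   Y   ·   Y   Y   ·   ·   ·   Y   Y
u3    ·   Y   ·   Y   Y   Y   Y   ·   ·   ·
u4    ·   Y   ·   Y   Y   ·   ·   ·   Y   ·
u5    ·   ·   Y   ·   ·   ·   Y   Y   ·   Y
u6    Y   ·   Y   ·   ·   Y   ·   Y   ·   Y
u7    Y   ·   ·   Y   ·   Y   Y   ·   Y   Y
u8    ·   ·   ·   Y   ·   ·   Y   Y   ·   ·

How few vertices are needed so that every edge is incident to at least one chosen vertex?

{u1, u2, u3, u4, u5, u6, u7, u8} is a vertex cover of size 8: every edge has an endpoint in this set.
No smaller cover exists because u1–q9, u2–q1, u3–q4, u4–q2, u5–q7, u6–q3, u7–q6, u8–q8 is a matching of size 8, and a cover must include an endpoint of each of these disjoint edges (König's theorem).

8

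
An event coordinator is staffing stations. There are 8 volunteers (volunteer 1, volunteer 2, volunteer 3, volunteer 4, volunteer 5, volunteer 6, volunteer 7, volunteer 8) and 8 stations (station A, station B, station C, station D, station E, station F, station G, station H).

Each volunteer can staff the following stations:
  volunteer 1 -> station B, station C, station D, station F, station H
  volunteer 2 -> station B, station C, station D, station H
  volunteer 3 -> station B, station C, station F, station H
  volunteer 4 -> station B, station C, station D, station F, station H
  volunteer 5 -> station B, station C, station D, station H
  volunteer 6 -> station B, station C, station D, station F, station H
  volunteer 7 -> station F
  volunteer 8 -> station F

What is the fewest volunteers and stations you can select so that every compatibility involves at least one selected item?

A maximum matching has 5 edges (e.g. volunteer 1–station C, volunteer 2–station D, volunteer 3–station H, volunteer 4–station F, volunteer 5–station B).
By König's theorem the minimum vertex cover has the same size. One such cover is {station B, station C, station D, station F, station H}.

5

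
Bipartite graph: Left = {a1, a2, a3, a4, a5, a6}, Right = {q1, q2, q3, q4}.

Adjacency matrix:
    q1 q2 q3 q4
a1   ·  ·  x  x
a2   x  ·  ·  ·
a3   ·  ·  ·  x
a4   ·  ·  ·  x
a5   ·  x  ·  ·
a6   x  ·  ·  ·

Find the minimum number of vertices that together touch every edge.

The 4 edges a1–q3, a2–q1, a3–q4, a5–q2 form a matching, so any vertex cover needs at least 4 vertices (one per matched edge).
Conversely {a1, a5, q1, q4} meets every edge and has exactly 4 vertices, so 4 is optimal.

4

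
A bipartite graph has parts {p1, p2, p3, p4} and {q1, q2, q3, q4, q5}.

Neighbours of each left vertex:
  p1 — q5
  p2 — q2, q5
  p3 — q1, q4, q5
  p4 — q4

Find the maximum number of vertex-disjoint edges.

For example, pair p1→q5, p2→q2, p3→q1, p4→q4.
This saturates every left vertex, so 4 is the maximum.

4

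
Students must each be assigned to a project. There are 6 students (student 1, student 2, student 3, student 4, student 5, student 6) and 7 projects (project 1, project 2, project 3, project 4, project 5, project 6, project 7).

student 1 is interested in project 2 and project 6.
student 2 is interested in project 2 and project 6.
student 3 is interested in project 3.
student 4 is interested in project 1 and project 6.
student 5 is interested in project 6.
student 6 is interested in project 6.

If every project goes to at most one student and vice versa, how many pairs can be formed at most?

4

For example, pair student 1–project 6, student 2–project 2, student 3–project 3, student 4–project 1.
The set {student 1, student 2, student 5, student 6} has only 2 neighbours ({project 2, project 6}), so by Hall's theorem at most 4 of the 6 students can be matched.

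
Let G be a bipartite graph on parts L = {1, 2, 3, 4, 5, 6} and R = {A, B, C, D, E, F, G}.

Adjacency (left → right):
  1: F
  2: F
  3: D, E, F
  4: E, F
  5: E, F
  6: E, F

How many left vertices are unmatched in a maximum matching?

A valid assignment of size 3: 1–F, 3–D, 4–E.
The set {1, 2, 4, 5, 6} has only 2 neighbours ({E, F}), so by Hall's theorem at most 3 of the 6 left vertices can be matched.
That matches 3 of the 6, leaving 3 unmatched; no matching can do better.

3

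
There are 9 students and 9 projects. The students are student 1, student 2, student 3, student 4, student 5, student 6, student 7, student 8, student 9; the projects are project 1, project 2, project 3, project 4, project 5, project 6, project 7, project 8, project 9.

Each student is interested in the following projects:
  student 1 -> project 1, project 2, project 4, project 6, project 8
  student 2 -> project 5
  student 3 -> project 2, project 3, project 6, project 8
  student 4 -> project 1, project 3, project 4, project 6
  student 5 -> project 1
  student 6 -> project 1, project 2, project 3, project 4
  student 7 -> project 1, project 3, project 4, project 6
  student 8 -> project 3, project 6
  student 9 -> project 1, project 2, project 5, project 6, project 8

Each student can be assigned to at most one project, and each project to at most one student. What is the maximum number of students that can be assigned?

7

For example, pair student 1–project 2, student 2–project 5, student 3–project 8, student 4–project 6, student 5–project 1, student 6–project 3, student 7–project 4.
The set {student 1, student 2, student 3, student 4, student 5, student 6, student 7, student 8, student 9} has only 7 neighbours ({project 1, project 2, project 3, project 4, project 5, project 6, project 8}), so by Hall's theorem at most 7 of the 9 students can be matched.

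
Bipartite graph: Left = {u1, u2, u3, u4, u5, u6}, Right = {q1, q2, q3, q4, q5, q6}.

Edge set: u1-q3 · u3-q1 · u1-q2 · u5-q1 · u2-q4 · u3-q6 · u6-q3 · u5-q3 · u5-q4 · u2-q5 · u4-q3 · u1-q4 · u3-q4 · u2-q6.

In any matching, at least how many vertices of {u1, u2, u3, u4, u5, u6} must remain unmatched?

1

One maximum matching: u1→q2, u2→q5, u3→q6, u4→q3, u5→q4.
The set {u4, u6} has only 1 neighbour ({q3}), so by Hall's theorem at most 5 of the 6 left vertices can be matched.
That matches 5 of the 6, leaving 1 unmatched; no matching can do better.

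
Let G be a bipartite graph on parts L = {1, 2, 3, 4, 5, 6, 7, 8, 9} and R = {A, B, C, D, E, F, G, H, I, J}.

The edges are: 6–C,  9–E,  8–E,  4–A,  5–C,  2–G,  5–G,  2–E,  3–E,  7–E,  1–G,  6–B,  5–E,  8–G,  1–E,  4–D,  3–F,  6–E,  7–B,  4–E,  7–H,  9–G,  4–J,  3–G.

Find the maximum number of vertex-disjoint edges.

For example, pair 1-G, 2-E, 3-F, 4-J, 5-C, 6-B, 7-H.
The set {1, 2, 8, 9} has only 2 neighbours ({E, G}), so by Hall's theorem at most 7 of the 9 left vertices can be matched.

7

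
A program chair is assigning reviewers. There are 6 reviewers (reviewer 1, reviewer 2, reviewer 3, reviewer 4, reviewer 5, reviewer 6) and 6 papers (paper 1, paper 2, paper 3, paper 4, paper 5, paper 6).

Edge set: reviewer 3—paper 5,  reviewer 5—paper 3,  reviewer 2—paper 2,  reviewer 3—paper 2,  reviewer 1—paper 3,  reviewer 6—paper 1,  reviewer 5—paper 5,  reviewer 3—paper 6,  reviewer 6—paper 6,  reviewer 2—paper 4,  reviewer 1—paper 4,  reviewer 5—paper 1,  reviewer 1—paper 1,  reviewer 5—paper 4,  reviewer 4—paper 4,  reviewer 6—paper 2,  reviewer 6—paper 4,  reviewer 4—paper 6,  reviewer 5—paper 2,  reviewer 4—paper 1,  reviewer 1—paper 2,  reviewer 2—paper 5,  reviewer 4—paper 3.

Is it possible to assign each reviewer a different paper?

Yes

For example, pair reviewer 1-paper 3, reviewer 2-paper 4, reviewer 3-paper 2, reviewer 4-paper 1, reviewer 5-paper 5, reviewer 6-paper 6.
All 6 reviewers are covered.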